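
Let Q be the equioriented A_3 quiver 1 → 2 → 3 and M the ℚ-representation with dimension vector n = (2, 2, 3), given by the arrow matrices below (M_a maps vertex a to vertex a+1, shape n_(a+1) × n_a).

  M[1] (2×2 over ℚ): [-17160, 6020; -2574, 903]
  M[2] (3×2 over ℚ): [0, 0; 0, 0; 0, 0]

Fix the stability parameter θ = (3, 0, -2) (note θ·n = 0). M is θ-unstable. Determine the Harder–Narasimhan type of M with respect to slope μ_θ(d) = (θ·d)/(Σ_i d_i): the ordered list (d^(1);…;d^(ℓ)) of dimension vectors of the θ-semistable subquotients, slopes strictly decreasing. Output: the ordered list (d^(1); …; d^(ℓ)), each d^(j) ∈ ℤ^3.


Via rank(M_{q-1}∘⋯∘M_p): M ≅ I[1,1], I[1,2], I[2,2], I[3,3]^3.
μ_θ-semistable layers: μ^(1)=3; μ^(2)=3/2; μ^(3)=0; μ^(4)=-2

((1, 0, 0); (1, 1, 0); (0, 1, 0); (0, 0, 3))


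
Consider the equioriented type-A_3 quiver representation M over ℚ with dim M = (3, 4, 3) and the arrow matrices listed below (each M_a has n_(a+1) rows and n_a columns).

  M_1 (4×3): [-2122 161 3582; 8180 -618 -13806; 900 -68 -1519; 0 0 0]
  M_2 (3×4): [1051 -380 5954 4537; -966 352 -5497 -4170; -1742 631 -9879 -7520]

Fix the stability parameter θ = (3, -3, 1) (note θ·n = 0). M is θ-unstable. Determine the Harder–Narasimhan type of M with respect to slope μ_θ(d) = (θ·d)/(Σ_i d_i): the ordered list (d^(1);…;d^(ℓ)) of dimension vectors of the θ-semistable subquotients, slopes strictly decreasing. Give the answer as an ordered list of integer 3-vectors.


Via rank(M_{q-1}∘⋯∘M_p): M ≅ I[1,3]^3, I[2,2].
μ_θ-semistable layers: μ^(1)=1; μ^(2)=0; μ^(3)=-3

((0, 0, 3); (3, 3, 0); (0, 1, 0))


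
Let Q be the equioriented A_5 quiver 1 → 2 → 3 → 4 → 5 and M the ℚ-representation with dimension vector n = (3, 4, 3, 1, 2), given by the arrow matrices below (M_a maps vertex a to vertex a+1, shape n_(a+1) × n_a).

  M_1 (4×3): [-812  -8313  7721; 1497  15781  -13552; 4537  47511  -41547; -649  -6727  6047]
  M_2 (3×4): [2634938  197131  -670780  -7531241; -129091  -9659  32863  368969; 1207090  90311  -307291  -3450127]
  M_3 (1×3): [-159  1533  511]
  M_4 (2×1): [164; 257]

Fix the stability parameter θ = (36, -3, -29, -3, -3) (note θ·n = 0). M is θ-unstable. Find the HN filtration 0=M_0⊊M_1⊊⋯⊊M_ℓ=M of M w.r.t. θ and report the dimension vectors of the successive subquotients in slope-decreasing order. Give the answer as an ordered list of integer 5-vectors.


Interval decomposition of M: I[1,3]^2, I[1,5], I[2,2], I[5,5].
HN type (ℓ=3): μ^(1)=4/3; μ^(2)=-2/5; μ^(3)=-3

((2, 2, 2, 0, 0); (1, 1, 1, 1, 1); (0, 1, 0, 0, 1))


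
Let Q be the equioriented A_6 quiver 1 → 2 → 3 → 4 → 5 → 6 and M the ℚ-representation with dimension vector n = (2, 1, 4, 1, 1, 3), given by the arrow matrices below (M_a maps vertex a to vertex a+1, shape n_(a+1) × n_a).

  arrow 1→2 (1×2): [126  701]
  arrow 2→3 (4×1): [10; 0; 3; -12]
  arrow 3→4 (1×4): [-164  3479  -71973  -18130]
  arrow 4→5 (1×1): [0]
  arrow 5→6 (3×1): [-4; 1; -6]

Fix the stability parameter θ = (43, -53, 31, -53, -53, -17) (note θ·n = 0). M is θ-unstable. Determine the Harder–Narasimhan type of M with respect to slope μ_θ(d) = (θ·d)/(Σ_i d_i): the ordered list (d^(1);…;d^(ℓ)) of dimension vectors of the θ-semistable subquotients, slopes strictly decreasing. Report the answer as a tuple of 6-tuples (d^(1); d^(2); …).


Via rank(M_{q-1}∘⋯∘M_p): M ≅ I[1,1], I[1,4], I[3,3]^3, I[5,6], I[6,6]^2.
μ_θ-semistable layers: μ^(1)=43; μ^(2)=31; μ^(3)=-8; μ^(4)=-17; μ^(5)=-53

((1, 0, 0, 0, 0, 0); (0, 0, 3, 0, 0, 0); (1, 1, 1, 1, 0, 0); (0, 0, 0, 0, 0, 3); (0, 0, 0, 0, 1, 0))


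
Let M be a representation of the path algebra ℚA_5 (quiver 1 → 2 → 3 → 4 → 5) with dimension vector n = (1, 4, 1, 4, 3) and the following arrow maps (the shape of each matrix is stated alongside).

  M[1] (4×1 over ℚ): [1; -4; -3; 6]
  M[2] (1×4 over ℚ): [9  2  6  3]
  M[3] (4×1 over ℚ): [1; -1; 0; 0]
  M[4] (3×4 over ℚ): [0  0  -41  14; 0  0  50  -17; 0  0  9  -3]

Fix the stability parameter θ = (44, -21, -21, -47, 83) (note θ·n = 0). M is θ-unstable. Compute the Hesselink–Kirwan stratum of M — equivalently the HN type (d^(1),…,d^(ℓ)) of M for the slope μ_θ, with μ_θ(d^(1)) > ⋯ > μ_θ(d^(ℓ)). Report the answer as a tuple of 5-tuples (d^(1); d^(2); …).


Interval decomposition of M: I[1,4], I[2,2]^3, I[4,4], I[4,5]^2, I[5,5].
HN type (ℓ=4): μ^(1)=83; μ^(2)=-45/4; μ^(3)=-21; μ^(4)=-47

((0, 0, 0, 0, 3); (1, 1, 1, 1, 0); (0, 3, 0, 0, 0); (0, 0, 0, 3, 0))


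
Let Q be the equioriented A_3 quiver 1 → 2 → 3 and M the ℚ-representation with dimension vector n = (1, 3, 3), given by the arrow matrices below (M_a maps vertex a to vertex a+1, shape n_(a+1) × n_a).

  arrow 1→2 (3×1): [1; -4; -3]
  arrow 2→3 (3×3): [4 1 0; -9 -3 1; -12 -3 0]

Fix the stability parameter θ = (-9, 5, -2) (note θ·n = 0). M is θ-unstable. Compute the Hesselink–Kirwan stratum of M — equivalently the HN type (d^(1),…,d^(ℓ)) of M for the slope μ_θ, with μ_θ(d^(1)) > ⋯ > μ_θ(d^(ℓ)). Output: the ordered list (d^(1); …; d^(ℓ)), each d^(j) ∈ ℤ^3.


Interval decomposition of M: I[1,2], I[2,3]^2, I[3,3].
HN type (ℓ=4): μ^(1)=5; μ^(2)=3/2; μ^(3)=-2; μ^(4)=-9

((0, 1, 0); (0, 2, 2); (0, 0, 1); (1, 0, 0))


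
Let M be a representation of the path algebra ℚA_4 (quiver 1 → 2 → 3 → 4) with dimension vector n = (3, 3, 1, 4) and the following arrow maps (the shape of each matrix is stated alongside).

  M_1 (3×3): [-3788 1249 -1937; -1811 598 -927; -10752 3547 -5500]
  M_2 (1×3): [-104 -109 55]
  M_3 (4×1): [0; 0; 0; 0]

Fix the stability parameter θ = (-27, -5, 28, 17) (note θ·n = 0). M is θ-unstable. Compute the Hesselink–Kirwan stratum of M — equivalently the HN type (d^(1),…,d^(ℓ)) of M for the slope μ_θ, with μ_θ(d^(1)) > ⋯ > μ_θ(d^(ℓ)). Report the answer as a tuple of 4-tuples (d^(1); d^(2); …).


Interval decomposition of M: I[1,2]^2, I[1,3], I[4,4]^4.
HN type (ℓ=4): μ^(1)=28; μ^(2)=17; μ^(3)=-5; μ^(4)=-27

((0, 0, 1, 0); (0, 0, 0, 4); (0, 3, 0, 0); (3, 0, 0, 0))


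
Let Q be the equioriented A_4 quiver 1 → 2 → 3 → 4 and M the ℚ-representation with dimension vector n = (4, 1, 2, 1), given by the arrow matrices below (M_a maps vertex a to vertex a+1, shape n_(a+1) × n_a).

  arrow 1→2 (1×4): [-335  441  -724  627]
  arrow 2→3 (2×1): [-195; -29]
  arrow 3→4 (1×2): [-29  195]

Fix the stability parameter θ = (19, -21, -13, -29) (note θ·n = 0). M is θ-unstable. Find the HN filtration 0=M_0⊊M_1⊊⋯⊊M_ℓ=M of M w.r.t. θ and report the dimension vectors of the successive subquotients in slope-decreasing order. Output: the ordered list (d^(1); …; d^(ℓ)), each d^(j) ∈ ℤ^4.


Via rank(M_{q-1}∘⋯∘M_p): M ≅ I[1,1]^3, I[1,3], I[3,4].
μ_θ-semistable layers: μ^(1)=19; μ^(2)=-5; μ^(3)=-21

((3, 0, 0, 0); (1, 1, 1, 0); (0, 0, 1, 1))


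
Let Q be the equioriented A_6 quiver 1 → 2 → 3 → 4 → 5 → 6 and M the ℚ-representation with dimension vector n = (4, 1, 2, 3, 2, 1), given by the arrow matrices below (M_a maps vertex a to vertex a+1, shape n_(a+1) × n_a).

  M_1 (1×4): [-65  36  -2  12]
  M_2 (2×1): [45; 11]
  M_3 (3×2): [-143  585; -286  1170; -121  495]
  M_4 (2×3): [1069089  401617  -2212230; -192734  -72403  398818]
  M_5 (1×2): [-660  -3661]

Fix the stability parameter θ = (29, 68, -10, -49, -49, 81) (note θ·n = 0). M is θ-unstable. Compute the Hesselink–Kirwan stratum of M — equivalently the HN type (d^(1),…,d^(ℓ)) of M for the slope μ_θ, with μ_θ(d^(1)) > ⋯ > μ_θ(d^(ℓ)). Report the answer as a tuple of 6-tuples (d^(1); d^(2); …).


Interval decomposition of M: I[1,1]^3, I[1,3], I[3,6], I[4,4], I[4,5].
HN type (ℓ=4): μ^(1)=81; μ^(2)=29; μ^(3)=-36; μ^(4)=-49

((0, 0, 0, 0, 0, 1); (4, 1, 1, 0, 0, 0); (0, 0, 1, 1, 1, 0); (0, 0, 0, 2, 1, 0))


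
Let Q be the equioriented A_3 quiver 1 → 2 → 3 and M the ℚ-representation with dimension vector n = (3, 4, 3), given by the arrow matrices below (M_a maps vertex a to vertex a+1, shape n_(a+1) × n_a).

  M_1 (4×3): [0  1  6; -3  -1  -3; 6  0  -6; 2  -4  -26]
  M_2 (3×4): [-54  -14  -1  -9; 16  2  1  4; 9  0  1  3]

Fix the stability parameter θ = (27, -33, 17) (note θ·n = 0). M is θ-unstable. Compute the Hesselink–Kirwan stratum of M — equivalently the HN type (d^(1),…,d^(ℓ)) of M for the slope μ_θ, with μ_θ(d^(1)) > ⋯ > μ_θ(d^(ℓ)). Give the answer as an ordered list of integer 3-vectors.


Barcode: M ≅ I[1,1], I[1,3]^2, I[2,2], I[2,3]. HN layers by μ_θ (4 steps, strictly decreasing):
  μ^(1)=27; μ^(2)=17; μ^(3)=-3; μ^(4)=-33

((1, 0, 0); (0, 0, 3); (2, 2, 0); (0, 2, 0))


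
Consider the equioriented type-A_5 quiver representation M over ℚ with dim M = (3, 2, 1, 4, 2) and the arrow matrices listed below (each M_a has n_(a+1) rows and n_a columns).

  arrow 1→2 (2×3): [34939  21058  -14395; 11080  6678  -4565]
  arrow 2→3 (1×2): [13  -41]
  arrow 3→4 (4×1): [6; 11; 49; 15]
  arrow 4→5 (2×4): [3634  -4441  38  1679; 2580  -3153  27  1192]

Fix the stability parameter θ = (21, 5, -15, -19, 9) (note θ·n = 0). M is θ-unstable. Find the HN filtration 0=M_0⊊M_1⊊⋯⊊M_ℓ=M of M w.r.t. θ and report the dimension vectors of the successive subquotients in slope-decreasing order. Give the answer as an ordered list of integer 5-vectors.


Barcode: M ≅ I[1,1], I[1,2], I[1,4], I[4,4], I[4,5]^2. HN layers by μ_θ (5 steps, strictly decreasing):
  μ^(1)=21; μ^(2)=13; μ^(3)=9; μ^(4)=-2; μ^(5)=-19

((1, 0, 0, 0, 0); (1, 1, 0, 0, 0); (0, 0, 0, 0, 2); (1, 1, 1, 1, 0); (0, 0, 0, 3, 0))


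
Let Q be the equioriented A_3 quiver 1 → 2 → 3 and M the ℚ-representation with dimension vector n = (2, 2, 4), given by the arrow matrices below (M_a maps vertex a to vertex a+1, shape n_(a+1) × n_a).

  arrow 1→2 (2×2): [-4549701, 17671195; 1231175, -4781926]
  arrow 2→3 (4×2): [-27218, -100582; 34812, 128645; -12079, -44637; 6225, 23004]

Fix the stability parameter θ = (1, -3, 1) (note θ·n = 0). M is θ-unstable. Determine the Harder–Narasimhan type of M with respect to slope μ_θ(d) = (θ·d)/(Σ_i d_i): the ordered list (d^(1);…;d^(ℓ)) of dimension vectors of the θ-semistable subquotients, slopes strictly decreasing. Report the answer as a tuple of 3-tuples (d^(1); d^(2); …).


Barcode: M ≅ I[1,3]^2, I[3,3]^2. HN layers by μ_θ (2 steps, strictly decreasing):
  μ^(1)=1; μ^(2)=-1

((0, 0, 4); (2, 2, 0))


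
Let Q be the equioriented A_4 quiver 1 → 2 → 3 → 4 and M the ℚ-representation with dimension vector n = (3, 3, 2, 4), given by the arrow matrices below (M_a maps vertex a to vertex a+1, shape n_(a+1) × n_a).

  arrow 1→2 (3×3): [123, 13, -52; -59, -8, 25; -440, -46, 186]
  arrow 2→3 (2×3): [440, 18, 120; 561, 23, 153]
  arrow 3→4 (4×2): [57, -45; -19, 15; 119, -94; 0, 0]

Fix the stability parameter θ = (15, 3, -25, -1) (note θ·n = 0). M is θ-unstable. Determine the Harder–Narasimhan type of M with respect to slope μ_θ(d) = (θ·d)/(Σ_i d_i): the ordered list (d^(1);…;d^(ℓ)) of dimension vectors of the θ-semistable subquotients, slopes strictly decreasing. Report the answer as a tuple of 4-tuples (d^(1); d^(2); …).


Via rank(M_{q-1}∘⋯∘M_p): M ≅ I[1,1], I[1,4]^2, I[2,2], I[4,4]^2.
μ_θ-semistable layers: μ^(1)=15; μ^(2)=3; μ^(3)=-1; μ^(4)=-7/3

((1, 0, 0, 0); (0, 1, 0, 0); (0, 0, 0, 4); (2, 2, 2, 0))


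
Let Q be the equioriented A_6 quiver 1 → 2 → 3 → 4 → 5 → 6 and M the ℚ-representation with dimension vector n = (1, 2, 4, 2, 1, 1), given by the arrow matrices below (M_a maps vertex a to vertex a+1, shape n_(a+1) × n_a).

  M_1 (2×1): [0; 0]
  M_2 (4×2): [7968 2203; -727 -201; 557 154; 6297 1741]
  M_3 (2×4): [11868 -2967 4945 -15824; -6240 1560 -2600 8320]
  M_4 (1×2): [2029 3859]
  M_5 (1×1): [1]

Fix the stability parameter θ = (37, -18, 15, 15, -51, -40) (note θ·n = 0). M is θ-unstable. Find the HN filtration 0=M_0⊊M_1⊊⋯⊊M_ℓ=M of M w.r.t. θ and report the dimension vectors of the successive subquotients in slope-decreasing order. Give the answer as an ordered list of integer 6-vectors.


Interval decomposition of M: I[1,1], I[2,3], I[2,6], I[3,3]^2, I[4,4].
HN type (ℓ=4): μ^(1)=37; μ^(2)=15; μ^(3)=-61/4; μ^(4)=-18

((1, 0, 0, 0, 0, 0); (0, 0, 3, 1, 0, 0); (0, 0, 1, 1, 1, 1); (0, 2, 0, 0, 0, 0))


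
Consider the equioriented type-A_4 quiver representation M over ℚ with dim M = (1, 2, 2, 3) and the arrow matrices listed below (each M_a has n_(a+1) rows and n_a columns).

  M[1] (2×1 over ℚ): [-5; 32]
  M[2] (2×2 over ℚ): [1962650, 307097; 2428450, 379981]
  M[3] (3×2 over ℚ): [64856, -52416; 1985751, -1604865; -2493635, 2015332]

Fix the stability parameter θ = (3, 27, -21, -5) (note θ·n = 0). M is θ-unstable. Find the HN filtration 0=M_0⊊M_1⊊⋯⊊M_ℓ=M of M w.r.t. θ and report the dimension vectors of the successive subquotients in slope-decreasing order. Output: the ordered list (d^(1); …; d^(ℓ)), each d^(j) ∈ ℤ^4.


Interval decomposition of M: I[1,4], I[2,2], I[3,4], I[4,4].
HN type (ℓ=4): μ^(1)=27; μ^(2)=1; μ^(3)=-5; μ^(4)=-21

((0, 1, 0, 0); (1, 1, 1, 1); (0, 0, 0, 2); (0, 0, 1, 0))


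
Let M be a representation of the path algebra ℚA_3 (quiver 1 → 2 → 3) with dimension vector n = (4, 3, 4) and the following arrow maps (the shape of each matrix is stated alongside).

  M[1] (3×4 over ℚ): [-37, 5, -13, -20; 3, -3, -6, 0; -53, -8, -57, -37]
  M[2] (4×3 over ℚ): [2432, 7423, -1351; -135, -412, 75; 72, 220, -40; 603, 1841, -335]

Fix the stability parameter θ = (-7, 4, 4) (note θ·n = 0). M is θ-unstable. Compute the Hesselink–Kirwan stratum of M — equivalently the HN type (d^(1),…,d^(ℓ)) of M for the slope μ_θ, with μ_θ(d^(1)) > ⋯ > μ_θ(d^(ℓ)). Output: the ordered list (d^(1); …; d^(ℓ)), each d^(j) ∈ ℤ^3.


Interval decomposition of M: I[1,1], I[1,3]^3, I[3,3].
HN type (ℓ=2): μ^(1)=4; μ^(2)=-7

((0, 3, 4); (4, 0, 0))


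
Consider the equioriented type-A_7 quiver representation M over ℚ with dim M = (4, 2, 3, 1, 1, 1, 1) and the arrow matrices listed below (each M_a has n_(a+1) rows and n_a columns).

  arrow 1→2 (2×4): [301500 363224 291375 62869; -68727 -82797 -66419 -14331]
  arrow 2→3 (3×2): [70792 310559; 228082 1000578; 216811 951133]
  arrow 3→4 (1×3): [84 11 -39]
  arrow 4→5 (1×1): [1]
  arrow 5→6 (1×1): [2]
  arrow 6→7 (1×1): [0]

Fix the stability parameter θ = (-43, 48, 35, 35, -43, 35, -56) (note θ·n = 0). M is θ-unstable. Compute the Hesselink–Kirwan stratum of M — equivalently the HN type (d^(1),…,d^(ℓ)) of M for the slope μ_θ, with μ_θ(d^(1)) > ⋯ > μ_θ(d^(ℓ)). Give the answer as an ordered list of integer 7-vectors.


Barcode: M ≅ I[1,1]^2, I[1,3], I[1,6], I[3,3], I[7,7]. HN layers by μ_θ (5 steps, strictly decreasing):
  μ^(1)=83/2; μ^(2)=35; μ^(3)=75/4; μ^(4)=-43; μ^(5)=-56

((0, 1, 1, 0, 0, 0, 0); (0, 0, 1, 0, 0, 1, 0); (0, 1, 1, 1, 1, 0, 0); (4, 0, 0, 0, 0, 0, 0); (0, 0, 0, 0, 0, 0, 1))


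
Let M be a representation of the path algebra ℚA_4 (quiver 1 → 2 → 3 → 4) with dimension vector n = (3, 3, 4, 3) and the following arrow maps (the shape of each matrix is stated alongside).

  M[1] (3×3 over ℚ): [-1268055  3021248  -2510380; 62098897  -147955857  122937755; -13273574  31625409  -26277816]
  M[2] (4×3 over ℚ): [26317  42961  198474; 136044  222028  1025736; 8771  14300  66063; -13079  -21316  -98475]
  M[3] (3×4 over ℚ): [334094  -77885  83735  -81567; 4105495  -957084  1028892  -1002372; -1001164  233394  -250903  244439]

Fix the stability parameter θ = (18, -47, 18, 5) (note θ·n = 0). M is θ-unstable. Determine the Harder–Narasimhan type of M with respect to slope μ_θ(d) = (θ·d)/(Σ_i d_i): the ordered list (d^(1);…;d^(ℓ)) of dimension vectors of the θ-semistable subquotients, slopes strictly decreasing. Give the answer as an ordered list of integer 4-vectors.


Interval decomposition of M: I[1,2], I[1,4]^2, I[3,3], I[3,4].
HN type (ℓ=3): μ^(1)=18; μ^(2)=23/2; μ^(3)=-29/2

((0, 0, 1, 0); (0, 0, 3, 3); (3, 3, 0, 0))


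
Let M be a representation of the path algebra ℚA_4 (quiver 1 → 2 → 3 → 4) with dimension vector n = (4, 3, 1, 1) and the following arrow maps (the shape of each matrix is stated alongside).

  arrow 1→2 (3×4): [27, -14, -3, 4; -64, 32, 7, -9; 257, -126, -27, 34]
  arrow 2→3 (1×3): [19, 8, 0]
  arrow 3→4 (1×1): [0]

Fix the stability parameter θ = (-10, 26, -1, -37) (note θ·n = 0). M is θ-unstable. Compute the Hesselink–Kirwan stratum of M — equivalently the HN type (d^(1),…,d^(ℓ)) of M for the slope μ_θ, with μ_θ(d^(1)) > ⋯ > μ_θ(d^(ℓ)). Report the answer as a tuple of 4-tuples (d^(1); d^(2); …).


Barcode: M ≅ I[1,1], I[1,2]^2, I[1,3], I[4,4]. HN layers by μ_θ (4 steps, strictly decreasing):
  μ^(1)=26; μ^(2)=25/2; μ^(3)=-10; μ^(4)=-37

((0, 2, 0, 0); (0, 1, 1, 0); (4, 0, 0, 0); (0, 0, 0, 1))


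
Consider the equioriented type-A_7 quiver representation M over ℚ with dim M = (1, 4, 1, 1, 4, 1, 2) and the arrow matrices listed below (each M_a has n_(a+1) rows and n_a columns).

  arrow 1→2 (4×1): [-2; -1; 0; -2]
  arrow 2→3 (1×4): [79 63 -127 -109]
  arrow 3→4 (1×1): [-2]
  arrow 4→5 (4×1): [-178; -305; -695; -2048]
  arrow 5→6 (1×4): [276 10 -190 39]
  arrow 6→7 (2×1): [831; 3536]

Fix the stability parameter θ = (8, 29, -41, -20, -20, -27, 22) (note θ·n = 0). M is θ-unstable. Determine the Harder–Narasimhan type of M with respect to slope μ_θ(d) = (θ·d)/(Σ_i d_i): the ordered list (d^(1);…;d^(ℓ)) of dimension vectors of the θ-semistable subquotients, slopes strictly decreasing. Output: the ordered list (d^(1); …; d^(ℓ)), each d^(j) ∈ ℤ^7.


Barcode: M ≅ I[1,5], I[2,2]^3, I[5,5]^2, I[5,7], I[7,7]. HN layers by μ_θ (5 steps, strictly decreasing):
  μ^(1)=29; μ^(2)=22; μ^(3)=-44/5; μ^(4)=-20; μ^(5)=-47/2

((0, 3, 0, 0, 0, 0, 0); (0, 0, 0, 0, 0, 0, 2); (1, 1, 1, 1, 1, 0, 0); (0, 0, 0, 0, 2, 0, 0); (0, 0, 0, 0, 1, 1, 0))


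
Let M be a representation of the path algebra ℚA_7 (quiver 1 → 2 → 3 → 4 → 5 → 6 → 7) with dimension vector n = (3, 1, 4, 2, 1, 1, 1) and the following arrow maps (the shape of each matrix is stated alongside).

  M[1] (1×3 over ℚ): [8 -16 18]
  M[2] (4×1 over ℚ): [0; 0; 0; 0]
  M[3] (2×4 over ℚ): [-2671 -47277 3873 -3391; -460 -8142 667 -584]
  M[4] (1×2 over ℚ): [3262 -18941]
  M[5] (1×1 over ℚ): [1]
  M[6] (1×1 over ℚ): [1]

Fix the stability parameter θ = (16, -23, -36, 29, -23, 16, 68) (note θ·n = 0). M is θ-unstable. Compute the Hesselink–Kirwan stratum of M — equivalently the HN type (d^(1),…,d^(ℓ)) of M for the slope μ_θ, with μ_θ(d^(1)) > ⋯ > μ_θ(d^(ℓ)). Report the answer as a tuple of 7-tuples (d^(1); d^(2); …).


Interval decomposition of M: I[1,1]^2, I[1,2], I[3,3]^2, I[3,4], I[3,7].
HN type (ℓ=6): μ^(1)=68; μ^(2)=29; μ^(3)=16; μ^(4)=3; μ^(5)=-7/2; μ^(6)=-36

((0, 0, 0, 0, 0, 0, 1); (0, 0, 0, 1, 0, 0, 0); (2, 0, 0, 0, 0, 1, 0); (0, 0, 0, 1, 1, 0, 0); (1, 1, 0, 0, 0, 0, 0); (0, 0, 4, 0, 0, 0, 0))


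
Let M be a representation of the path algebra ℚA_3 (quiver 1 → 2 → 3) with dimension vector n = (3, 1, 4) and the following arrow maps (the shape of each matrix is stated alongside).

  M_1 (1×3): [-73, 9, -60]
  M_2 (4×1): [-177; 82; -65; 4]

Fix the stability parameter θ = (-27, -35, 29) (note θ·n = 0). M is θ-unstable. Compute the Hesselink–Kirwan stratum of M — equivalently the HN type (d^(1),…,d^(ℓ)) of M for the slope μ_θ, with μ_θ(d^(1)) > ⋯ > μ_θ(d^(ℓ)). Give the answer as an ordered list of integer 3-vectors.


Via rank(M_{q-1}∘⋯∘M_p): M ≅ I[1,1]^2, I[1,3], I[3,3]^3.
μ_θ-semistable layers: μ^(1)=29; μ^(2)=-27; μ^(3)=-31

((0, 0, 4); (2, 0, 0); (1, 1, 0))


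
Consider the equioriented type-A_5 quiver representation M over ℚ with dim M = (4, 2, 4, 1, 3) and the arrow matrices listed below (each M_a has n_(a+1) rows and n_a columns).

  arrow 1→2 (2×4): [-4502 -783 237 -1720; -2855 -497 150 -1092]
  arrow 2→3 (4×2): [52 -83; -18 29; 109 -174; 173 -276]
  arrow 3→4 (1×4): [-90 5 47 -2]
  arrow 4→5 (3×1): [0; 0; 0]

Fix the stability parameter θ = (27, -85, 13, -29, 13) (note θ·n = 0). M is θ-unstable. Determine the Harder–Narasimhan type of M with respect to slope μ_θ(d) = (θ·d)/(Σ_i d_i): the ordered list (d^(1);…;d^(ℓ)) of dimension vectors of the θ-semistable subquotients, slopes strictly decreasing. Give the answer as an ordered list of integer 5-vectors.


Via rank(M_{q-1}∘⋯∘M_p): M ≅ I[1,1]^2, I[1,3], I[1,4], I[3,3]^2, I[5,5]^3.
μ_θ-semistable layers: μ^(1)=27; μ^(2)=13; μ^(3)=-8; μ^(4)=-29

((2, 0, 0, 0, 0); (0, 0, 3, 0, 3); (0, 0, 1, 1, 0); (2, 2, 0, 0, 0))


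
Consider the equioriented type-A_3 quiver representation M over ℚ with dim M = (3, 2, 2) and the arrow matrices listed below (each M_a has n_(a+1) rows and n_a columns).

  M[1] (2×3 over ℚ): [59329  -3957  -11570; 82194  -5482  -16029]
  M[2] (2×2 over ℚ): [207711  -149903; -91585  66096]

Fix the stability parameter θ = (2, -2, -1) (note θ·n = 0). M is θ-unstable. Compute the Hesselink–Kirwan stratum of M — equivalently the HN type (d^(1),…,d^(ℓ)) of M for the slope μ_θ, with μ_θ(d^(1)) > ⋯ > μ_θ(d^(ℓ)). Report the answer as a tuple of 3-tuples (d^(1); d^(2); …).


Interval decomposition of M: I[1,1], I[1,3]^2.
HN type (ℓ=2): μ^(1)=2; μ^(2)=-1/3

((1, 0, 0); (2, 2, 2))


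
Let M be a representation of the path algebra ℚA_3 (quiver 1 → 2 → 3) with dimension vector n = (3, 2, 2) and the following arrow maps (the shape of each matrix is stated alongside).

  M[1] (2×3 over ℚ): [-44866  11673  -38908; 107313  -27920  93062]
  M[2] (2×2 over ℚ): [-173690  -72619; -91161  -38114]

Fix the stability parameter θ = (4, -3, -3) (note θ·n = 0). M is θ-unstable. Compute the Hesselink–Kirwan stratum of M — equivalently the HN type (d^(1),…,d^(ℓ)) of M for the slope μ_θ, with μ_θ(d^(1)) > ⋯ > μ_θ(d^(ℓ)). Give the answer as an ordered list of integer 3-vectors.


Barcode: M ≅ I[1,1], I[1,3]^2. HN layers by μ_θ (2 steps, strictly decreasing):
  μ^(1)=4; μ^(2)=-2/3

((1, 0, 0); (2, 2, 2))


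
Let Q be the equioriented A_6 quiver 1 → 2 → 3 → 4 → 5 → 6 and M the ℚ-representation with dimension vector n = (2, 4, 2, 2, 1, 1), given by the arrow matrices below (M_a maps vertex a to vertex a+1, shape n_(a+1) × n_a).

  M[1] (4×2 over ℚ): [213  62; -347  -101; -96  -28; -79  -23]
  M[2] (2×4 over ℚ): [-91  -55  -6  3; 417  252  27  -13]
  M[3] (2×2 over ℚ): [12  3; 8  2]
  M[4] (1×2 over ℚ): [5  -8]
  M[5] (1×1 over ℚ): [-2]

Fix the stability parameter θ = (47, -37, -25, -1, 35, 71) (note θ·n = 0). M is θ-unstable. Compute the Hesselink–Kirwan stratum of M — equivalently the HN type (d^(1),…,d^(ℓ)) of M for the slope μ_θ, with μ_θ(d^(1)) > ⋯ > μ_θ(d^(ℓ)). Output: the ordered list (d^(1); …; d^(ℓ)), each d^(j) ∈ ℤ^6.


Via rank(M_{q-1}∘⋯∘M_p): M ≅ I[1,3], I[1,6], I[2,2]^2, I[4,4].
μ_θ-semistable layers: μ^(1)=71; μ^(2)=35; μ^(3)=-1; μ^(4)=-5; μ^(5)=-37

((0, 0, 0, 0, 0, 1); (0, 0, 0, 0, 1, 0); (0, 0, 0, 2, 0, 0); (2, 2, 2, 0, 0, 0); (0, 2, 0, 0, 0, 0))


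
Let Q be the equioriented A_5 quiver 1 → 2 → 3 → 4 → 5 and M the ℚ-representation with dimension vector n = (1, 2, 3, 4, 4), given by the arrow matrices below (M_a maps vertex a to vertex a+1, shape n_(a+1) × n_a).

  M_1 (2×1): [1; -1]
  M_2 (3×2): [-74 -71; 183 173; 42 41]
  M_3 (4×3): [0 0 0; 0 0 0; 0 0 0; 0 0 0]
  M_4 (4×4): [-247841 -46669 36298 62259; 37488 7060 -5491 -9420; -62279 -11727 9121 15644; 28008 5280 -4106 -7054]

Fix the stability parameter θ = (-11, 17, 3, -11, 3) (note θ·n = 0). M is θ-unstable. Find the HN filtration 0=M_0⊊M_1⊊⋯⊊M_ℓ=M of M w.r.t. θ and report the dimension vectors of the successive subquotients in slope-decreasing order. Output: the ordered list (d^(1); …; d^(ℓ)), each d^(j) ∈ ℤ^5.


Barcode: M ≅ I[1,3], I[2,3], I[3,3], I[4,4], I[4,5]^3, I[5,5]. HN layers by μ_θ (3 steps, strictly decreasing):
  μ^(1)=10; μ^(2)=3; μ^(3)=-11

((0, 2, 2, 0, 0); (0, 0, 1, 0, 4); (1, 0, 0, 4, 0))


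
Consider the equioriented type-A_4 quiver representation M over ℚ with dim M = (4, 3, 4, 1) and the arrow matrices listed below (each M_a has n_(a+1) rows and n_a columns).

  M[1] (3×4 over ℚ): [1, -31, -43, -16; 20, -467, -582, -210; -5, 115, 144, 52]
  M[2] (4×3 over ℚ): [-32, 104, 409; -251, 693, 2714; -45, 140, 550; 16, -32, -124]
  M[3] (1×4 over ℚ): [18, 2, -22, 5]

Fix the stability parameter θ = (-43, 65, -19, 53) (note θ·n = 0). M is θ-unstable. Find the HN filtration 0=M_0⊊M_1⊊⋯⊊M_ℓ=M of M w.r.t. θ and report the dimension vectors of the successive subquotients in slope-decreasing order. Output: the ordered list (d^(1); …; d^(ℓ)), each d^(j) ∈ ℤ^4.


Barcode: M ≅ I[1,1], I[1,3]^2, I[1,4], I[3,3]. HN layers by μ_θ (4 steps, strictly decreasing):
  μ^(1)=53; μ^(2)=23; μ^(3)=-19; μ^(4)=-43

((0, 0, 0, 1); (0, 3, 3, 0); (0, 0, 1, 0); (4, 0, 0, 0))


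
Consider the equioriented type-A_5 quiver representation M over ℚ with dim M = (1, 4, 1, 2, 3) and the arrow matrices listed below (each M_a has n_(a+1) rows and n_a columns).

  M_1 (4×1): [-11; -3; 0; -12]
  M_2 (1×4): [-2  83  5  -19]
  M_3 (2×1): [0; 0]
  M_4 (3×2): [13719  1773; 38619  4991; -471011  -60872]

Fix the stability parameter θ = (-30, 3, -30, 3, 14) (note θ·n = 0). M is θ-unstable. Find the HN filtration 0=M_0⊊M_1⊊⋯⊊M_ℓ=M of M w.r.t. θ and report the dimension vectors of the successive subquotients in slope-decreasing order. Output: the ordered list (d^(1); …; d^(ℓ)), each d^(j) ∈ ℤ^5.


Via rank(M_{q-1}∘⋯∘M_p): M ≅ I[1,3], I[2,2]^3, I[4,5]^2, I[5,5].
μ_θ-semistable layers: μ^(1)=14; μ^(2)=3; μ^(3)=-27/2; μ^(4)=-30

((0, 0, 0, 0, 3); (0, 3, 0, 2, 0); (0, 1, 1, 0, 0); (1, 0, 0, 0, 0))


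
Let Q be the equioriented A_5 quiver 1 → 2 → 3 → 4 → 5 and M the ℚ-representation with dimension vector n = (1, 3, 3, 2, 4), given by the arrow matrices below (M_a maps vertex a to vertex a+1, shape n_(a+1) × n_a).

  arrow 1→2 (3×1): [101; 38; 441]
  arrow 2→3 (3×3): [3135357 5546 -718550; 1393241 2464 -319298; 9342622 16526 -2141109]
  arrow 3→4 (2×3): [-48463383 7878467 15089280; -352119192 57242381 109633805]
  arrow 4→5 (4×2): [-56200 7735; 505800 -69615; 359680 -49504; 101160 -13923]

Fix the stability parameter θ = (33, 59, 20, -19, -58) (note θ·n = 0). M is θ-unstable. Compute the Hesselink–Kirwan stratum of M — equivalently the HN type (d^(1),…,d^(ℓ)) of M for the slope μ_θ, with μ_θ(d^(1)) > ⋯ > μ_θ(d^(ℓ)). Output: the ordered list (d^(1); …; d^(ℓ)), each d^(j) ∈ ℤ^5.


Interval decomposition of M: I[1,3], I[2,4], I[2,5], I[5,5]^3.
HN type (ℓ=5): μ^(1)=79/2; μ^(2)=33; μ^(3)=20; μ^(4)=1/2; μ^(5)=-58

((0, 1, 1, 0, 0); (1, 0, 0, 0, 0); (0, 1, 1, 1, 0); (0, 1, 1, 1, 1); (0, 0, 0, 0, 3))


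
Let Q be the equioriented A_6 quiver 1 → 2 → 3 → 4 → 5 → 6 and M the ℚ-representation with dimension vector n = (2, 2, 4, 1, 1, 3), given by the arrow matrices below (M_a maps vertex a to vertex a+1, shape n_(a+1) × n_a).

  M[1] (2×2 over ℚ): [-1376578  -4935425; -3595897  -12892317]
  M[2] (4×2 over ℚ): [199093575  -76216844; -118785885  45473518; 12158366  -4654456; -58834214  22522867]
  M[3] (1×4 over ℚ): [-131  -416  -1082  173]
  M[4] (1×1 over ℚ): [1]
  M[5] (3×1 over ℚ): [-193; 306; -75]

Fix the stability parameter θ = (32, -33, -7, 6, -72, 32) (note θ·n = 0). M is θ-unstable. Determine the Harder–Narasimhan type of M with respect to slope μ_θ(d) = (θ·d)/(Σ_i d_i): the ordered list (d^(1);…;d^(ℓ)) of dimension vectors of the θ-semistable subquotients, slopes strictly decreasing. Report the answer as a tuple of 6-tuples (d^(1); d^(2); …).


Barcode: M ≅ I[1,3], I[1,6], I[3,3]^2, I[6,6]^2. HN layers by μ_θ (4 steps, strictly decreasing):
  μ^(1)=32; μ^(2)=-8/3; μ^(3)=-7; μ^(4)=-74/5

((0, 0, 0, 0, 0, 3); (1, 1, 1, 0, 0, 0); (0, 0, 2, 0, 0, 0); (1, 1, 1, 1, 1, 0))


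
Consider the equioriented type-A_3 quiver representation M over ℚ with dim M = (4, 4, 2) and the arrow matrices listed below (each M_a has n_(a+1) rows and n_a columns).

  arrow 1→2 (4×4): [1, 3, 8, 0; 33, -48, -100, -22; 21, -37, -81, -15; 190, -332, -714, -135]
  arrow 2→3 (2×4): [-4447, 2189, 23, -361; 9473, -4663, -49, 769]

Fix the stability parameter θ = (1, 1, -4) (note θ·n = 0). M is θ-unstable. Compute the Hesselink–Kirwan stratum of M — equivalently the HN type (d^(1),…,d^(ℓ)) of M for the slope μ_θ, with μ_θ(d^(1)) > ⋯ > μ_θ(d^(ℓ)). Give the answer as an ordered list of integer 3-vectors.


Via rank(M_{q-1}∘⋯∘M_p): M ≅ I[1,2]^2, I[1,3]^2.
μ_θ-semistable layers: μ^(1)=1; μ^(2)=-2/3

((2, 2, 0); (2, 2, 2))


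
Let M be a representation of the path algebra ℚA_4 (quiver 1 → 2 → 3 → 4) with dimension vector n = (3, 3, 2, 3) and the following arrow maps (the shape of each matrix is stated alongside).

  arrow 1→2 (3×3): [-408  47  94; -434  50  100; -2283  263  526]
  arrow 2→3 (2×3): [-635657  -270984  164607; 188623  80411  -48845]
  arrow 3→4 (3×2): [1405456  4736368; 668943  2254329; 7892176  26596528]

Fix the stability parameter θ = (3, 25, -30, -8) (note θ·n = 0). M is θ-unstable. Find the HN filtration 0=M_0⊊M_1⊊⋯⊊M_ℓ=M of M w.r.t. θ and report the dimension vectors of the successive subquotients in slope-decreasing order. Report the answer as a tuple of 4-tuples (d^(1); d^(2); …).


Via rank(M_{q-1}∘⋯∘M_p): M ≅ I[1,1], I[1,3], I[1,4], I[2,2], I[4,4]^2.
μ_θ-semistable layers: μ^(1)=25; μ^(2)=3; μ^(3)=-2/3; μ^(4)=-5/2; μ^(5)=-8

((0, 1, 0, 0); (1, 0, 0, 0); (1, 1, 1, 0); (1, 1, 1, 1); (0, 0, 0, 2))


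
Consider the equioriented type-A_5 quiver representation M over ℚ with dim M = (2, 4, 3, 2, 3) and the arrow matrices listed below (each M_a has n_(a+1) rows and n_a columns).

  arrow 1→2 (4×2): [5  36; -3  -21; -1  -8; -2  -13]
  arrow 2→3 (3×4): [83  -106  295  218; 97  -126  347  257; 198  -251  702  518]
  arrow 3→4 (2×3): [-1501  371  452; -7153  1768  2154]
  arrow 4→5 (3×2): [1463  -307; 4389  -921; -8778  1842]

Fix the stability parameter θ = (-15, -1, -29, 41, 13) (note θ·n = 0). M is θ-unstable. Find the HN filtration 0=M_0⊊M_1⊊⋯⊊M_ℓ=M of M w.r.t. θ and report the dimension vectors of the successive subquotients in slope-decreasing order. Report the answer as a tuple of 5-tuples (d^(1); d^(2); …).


Interval decomposition of M: I[1,3], I[1,5], I[2,2], I[2,4], I[5,5]^2.
HN type (ℓ=5): μ^(1)=41; μ^(2)=27; μ^(3)=13; μ^(4)=-1; μ^(5)=-15

((0, 0, 0, 1, 0); (0, 0, 0, 1, 1); (0, 0, 0, 0, 2); (0, 1, 0, 0, 0); (2, 3, 3, 0, 0))


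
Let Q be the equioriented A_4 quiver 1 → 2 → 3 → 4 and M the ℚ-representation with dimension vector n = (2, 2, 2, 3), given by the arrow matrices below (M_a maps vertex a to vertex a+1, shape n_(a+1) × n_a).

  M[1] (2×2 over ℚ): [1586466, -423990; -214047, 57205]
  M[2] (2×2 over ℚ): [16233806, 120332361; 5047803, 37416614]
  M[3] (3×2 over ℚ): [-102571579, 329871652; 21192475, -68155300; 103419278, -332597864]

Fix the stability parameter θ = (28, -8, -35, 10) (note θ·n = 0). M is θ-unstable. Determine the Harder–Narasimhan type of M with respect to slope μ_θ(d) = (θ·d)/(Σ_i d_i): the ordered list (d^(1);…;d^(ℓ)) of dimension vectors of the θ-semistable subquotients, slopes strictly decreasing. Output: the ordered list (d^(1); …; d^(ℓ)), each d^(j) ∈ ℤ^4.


Interval decomposition of M: I[1,1], I[1,4], I[2,3], I[4,4]^2.
HN type (ℓ=4): μ^(1)=28; μ^(2)=10; μ^(3)=-5; μ^(4)=-43/2

((1, 0, 0, 0); (0, 0, 0, 3); (1, 1, 1, 0); (0, 1, 1, 0))


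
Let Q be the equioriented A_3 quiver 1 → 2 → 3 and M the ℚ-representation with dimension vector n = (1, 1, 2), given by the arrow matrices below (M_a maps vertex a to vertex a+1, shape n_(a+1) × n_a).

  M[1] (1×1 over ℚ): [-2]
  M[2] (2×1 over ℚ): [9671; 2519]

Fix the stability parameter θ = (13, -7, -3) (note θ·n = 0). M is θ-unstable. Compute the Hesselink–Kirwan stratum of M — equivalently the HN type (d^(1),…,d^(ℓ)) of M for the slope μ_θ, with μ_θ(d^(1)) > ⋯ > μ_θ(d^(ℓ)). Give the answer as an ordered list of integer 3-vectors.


Interval decomposition of M: I[1,3], I[3,3].
HN type (ℓ=2): μ^(1)=1; μ^(2)=-3

((1, 1, 1); (0, 0, 1))


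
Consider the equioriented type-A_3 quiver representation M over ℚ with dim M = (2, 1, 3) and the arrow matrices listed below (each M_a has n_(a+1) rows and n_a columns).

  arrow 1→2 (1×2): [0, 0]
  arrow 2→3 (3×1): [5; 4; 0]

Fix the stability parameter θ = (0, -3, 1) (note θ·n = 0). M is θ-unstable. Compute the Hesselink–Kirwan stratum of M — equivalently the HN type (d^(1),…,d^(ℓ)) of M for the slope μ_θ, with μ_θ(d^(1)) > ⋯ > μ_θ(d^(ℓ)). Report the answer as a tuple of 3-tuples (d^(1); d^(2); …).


Via rank(M_{q-1}∘⋯∘M_p): M ≅ I[1,1]^2, I[2,3], I[3,3]^2.
μ_θ-semistable layers: μ^(1)=1; μ^(2)=0; μ^(3)=-3

((0, 0, 3); (2, 0, 0); (0, 1, 0))


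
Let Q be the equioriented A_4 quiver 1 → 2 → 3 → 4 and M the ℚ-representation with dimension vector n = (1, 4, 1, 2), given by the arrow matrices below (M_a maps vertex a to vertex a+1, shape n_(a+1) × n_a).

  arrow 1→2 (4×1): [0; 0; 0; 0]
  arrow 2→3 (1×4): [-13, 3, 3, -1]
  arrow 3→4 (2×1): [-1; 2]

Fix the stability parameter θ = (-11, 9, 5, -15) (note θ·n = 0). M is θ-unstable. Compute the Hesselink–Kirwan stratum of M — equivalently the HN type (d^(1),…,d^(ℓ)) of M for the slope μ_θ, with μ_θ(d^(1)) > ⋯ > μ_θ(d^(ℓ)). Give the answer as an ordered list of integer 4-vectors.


Barcode: M ≅ I[1,1], I[2,2]^3, I[2,4], I[4,4]. HN layers by μ_θ (4 steps, strictly decreasing):
  μ^(1)=9; μ^(2)=-1/3; μ^(3)=-11; μ^(4)=-15

((0, 3, 0, 0); (0, 1, 1, 1); (1, 0, 0, 0); (0, 0, 0, 1))


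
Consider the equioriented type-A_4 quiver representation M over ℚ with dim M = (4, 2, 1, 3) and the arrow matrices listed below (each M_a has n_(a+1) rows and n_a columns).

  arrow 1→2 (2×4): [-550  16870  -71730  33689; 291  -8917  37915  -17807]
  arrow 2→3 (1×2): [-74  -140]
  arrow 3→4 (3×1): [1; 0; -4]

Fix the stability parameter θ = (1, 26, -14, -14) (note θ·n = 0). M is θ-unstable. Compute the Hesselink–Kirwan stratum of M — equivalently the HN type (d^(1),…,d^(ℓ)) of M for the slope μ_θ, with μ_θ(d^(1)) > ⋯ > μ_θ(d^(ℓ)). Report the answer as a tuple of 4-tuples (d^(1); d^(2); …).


Via rank(M_{q-1}∘⋯∘M_p): M ≅ I[1,1]^2, I[1,2], I[1,4], I[4,4]^2.
μ_θ-semistable layers: μ^(1)=26; μ^(2)=1; μ^(3)=-1/4; μ^(4)=-14

((0, 1, 0, 0); (3, 0, 0, 0); (1, 1, 1, 1); (0, 0, 0, 2))


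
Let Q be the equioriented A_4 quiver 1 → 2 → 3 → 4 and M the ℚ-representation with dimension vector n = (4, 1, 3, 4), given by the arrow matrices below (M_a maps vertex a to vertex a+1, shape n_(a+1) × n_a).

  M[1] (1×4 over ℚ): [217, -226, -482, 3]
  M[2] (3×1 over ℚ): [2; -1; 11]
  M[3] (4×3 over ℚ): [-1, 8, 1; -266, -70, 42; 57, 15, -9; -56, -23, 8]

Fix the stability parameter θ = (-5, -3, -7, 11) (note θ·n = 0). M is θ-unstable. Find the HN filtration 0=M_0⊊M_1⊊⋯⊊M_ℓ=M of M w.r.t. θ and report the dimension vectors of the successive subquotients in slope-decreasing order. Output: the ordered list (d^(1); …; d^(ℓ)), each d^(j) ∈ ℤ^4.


Interval decomposition of M: I[1,1]^3, I[1,4], I[3,3], I[3,4], I[4,4]^2.
HN type (ℓ=3): μ^(1)=11; μ^(2)=-5; μ^(3)=-7

((0, 0, 0, 4); (4, 1, 1, 0); (0, 0, 2, 0))


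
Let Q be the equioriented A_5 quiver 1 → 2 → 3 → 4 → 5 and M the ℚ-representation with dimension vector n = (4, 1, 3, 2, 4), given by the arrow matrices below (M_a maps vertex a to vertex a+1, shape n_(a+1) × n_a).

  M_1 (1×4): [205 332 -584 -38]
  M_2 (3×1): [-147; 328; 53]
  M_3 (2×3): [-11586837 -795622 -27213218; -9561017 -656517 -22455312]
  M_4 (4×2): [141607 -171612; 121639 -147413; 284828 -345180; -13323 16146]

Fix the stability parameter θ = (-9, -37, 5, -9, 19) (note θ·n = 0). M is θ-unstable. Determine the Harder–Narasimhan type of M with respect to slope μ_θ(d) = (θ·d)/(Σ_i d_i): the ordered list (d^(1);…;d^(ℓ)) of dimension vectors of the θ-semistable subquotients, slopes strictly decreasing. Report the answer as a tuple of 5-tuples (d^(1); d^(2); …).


Barcode: M ≅ I[1,1]^3, I[1,5], I[3,3], I[3,5], I[5,5]^2. HN layers by μ_θ (5 steps, strictly decreasing):
  μ^(1)=19; μ^(2)=5; μ^(3)=-2; μ^(4)=-9; μ^(5)=-23

((0, 0, 0, 0, 4); (0, 0, 1, 0, 0); (0, 0, 2, 2, 0); (3, 0, 0, 0, 0); (1, 1, 0, 0, 0))


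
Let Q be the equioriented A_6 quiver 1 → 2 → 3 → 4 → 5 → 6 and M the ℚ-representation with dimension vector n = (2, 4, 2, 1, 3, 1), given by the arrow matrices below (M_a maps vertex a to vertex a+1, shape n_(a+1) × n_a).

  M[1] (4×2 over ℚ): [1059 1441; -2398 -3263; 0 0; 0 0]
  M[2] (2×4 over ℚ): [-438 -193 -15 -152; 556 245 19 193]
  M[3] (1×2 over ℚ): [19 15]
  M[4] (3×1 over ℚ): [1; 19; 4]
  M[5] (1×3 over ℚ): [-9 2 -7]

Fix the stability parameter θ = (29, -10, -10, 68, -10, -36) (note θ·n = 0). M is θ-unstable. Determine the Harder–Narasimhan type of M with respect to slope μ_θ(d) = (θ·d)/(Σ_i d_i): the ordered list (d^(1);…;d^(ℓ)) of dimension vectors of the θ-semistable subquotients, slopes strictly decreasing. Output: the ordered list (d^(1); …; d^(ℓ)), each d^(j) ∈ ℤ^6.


Via rank(M_{q-1}∘⋯∘M_p): M ≅ I[1,3], I[1,6], I[2,2]^2, I[5,5]^2.
μ_θ-semistable layers: μ^(1)=22/3; μ^(2)=3; μ^(3)=-10

((0, 0, 0, 1, 1, 1); (2, 2, 2, 0, 0, 0); (0, 2, 0, 0, 2, 0))


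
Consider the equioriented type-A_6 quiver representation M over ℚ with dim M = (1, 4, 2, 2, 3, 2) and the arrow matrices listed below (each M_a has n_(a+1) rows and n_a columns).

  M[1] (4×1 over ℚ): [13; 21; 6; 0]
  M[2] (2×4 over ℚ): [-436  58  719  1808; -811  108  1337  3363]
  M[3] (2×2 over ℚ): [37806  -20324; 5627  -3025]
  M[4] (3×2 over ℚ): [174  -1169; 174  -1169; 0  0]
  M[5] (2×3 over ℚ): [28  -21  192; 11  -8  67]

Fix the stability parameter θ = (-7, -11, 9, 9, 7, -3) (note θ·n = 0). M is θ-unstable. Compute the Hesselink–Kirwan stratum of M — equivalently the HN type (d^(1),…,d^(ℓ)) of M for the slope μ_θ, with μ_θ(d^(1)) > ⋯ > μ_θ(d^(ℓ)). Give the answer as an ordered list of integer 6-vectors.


Via rank(M_{q-1}∘⋯∘M_p): M ≅ I[1,6], I[2,2]^2, I[2,4], I[5,5], I[5,6].
μ_θ-semistable layers: μ^(1)=9; μ^(2)=7; μ^(3)=11/2; μ^(4)=2; μ^(5)=-9; μ^(6)=-11

((0, 0, 1, 1, 0, 0); (0, 0, 0, 0, 1, 0); (0, 0, 1, 1, 1, 1); (0, 0, 0, 0, 1, 1); (1, 1, 0, 0, 0, 0); (0, 3, 0, 0, 0, 0))


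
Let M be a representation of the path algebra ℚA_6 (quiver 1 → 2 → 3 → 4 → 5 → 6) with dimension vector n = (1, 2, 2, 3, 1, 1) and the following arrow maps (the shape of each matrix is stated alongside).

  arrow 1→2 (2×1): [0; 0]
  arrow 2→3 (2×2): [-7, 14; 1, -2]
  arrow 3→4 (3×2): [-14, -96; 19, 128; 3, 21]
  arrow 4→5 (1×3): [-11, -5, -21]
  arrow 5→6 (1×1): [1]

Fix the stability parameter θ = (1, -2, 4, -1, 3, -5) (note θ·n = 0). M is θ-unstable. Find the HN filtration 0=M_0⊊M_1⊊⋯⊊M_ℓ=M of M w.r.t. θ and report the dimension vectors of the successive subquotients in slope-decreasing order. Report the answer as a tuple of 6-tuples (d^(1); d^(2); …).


Interval decomposition of M: I[1,1], I[2,2], I[2,6], I[3,4], I[4,4].
HN type (ℓ=5): μ^(1)=3/2; μ^(2)=1; μ^(3)=1/4; μ^(4)=-1; μ^(5)=-2

((0, 0, 1, 1, 0, 0); (1, 0, 0, 0, 0, 0); (0, 0, 1, 1, 1, 1); (0, 0, 0, 1, 0, 0); (0, 2, 0, 0, 0, 0))
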